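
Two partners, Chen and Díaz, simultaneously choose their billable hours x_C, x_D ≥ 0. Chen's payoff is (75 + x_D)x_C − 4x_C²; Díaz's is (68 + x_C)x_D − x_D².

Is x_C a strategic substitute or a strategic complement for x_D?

strategic complements

Expanding Chen's payoff: 75x_C + x_Dx_C − 4x_C².
∂π/∂x_C = 75 + x_D − 8x_C = 0, so x_C = 9.375 + 0.125x_D.
The best-response slope dx_C/dx_D = 0.125 > 0: the reaction function is upward-sloping, so the choices are strategic complements.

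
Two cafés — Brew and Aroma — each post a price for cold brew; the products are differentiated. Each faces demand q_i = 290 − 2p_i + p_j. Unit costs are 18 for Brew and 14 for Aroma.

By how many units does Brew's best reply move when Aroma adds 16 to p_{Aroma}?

4

Brew's profit: π = (p_{Brew} − 18)(290 − 2p_{Brew} + p_{Aroma}).
∂π/∂p_{Brew} = 326 − 4p_{Brew} + p_{Aroma} = 0 ⇒ p_{Brew} = 81.5 + 0.25p_{Aroma}.
The reaction-function slope is 0.25, so a 16-unit rise in p_{Aroma} moves p_{Brew} by 0.25 × 16 = 4. Brew's best response rises — the actions are strategic complements.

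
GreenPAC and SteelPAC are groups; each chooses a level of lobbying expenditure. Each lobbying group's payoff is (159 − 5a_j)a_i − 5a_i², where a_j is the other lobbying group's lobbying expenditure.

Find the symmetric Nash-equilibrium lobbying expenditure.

10.6

GreenPAC's payoff is (159 − 5a_S)a_G − 5a_G².
∂π/∂a_G = 159 − 5a_S − 10a_G = 0, so a_G = 15.9 − 0.5a_S.
By symmetry a_S = a_G; substituting into the reaction function, 1.5a_G = 15.9 and a_G = 10.6.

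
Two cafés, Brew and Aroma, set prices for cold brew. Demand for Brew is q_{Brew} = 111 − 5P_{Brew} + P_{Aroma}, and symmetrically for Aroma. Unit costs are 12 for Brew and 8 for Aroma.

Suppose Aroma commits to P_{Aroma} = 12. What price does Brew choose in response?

Brew's profit: π = (P_{Brew} − 12)(111 − 5P_{Brew} + P_{Aroma}).
∂π/∂P_{Brew} = 171 − 10P_{Brew} + P_{Aroma} = 0 ⇒ P_{Brew} = 17.1 + 0.1P_{Aroma}.
At P_{Aroma} = 12: P_{Brew} = 17.1 + 0.1·12 = 18.3.

18.3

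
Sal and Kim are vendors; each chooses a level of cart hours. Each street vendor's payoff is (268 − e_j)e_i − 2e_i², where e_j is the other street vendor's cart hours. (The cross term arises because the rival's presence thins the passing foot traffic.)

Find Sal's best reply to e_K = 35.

Sal's payoff is (268 − e_K)e_S − 2e_S².
∂π/∂e_S = 268 − e_K − 4e_S = 0, so e_S = 67 − 0.25e_K.
At e_K = 35: e_S = 67 − 0.25·35 = 58.25.

58.25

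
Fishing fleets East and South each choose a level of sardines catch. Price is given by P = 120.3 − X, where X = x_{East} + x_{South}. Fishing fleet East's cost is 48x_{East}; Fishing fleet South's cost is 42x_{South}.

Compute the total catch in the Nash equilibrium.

50.2

Fishing fleet East's profit: π = x_{East}(120.3 − (x_{East} + x_{South})) − 48x_{East}.
∂π/∂x_{East} = 72.3 − 2x_{East} − x_{South} = 0, so x_{East} = 36.15 − 0.5x_{South}.
By the same steps for South: x_{South} = 39.15 − 0.5x_{East}.
Plugging x_{South} into East's best response: x_{East} = 36.15 − 0.5(39.15 − 0.5x_{East}) ⇒ 0.75x_{East} = 16.575, so x_{East} = 22.1.
Then x_{South} = 39.15 − 0.5·22.1 = 28.1.
Total catch: 22.1 + 28.1 = 50.2.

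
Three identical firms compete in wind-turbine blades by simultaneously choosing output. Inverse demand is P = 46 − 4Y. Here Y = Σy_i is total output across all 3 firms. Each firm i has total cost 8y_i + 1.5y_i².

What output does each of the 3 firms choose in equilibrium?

2

A representative firm's profit is π_i = y_i(46 − 4Y) − 8y_i − 1.5y_i², with Y = y_i + Σ_{j≠i} y_j.
First-order condition: 38 − 11y_i − 4Σ_{j≠i} y_j = 0.
With identical firms, set every y_j = y: then 38 − 11y − 8y = 0, i.e. y = 38/19 = 2.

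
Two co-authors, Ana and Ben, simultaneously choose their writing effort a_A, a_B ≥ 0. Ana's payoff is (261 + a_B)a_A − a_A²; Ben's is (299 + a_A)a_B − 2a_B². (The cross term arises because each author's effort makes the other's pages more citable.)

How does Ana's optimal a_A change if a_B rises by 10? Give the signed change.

5

Expanding Ana's payoff: 261a_A + a_Ba_A − a_A².
∂π/∂a_A = 261 + a_B − 2a_A = 0, so a_A = 130.5 + 0.5a_B.
The reaction-function slope is 0.5, so a 10-unit rise in a_B moves a_A by 0.5 × 10 = 5. Ana's best response rises — the actions are strategic complements.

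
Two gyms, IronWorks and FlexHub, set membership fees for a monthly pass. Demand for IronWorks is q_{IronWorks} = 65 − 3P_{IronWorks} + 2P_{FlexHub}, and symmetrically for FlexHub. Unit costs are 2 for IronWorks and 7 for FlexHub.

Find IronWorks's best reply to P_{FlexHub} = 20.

18.5

IronWorks's profit: π = (P_{IronWorks} − 2)(65 − 3P_{IronWorks} + 2P_{FlexHub}).
∂π/∂P_{IronWorks} = 71 − 6P_{IronWorks} + 2P_{FlexHub} = 0 ⇒ P_{IronWorks} = 71/6 + (1/3)P_{FlexHub}.
At P_{FlexHub} = 20: P_{IronWorks} = 71/6 + (1/3)·20 = 18.5.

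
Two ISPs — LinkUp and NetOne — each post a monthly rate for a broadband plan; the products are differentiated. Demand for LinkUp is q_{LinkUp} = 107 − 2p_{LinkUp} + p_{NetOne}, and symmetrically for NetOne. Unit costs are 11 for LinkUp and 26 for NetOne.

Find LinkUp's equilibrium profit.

LinkUp's profit: π = (p_{LinkUp} − 11)(107 − 2p_{LinkUp} + p_{NetOne}).
∂π/∂p_{LinkUp} = 129 − 4p_{LinkUp} + p_{NetOne} = 0 ⇒ p_{LinkUp} = 32.25 + 0.25p_{NetOne}.
Similarly p_{NetOne} = 39.75 + 0.25p_{LinkUp}.
Plugging p_{NetOne} into LinkUp's best response: p_{LinkUp} = 32.25 + 0.25(39.75 + 0.25p_{LinkUp}) ⇒ 0.9375p_{LinkUp} = 42.1875, so p_{LinkUp} = 45.
Then p_{NetOne} = 39.75 + 0.25·45 = 51.
q_{LinkUp} = 107 − 2·45 + 51 = 68.
Profit = (45 − 11)·68 = 2312.

2312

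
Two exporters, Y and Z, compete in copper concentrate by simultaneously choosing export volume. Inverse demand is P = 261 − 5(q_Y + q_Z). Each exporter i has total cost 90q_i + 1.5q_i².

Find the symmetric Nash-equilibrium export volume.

Exporter Y's profit: π = q_Y(261 − 5(q_Y + q_Z)) − 90q_Y − 1.5q_Y².
∂π/∂q_Y = 171 − 13q_Y − 5q_Z = 0, so q_Y = 171/13 − (5/13)q_Z.
Setting q_Y = q_Z in the reaction function: q_Y = 171/13 − (5/13)q_Y, so q_Y = (171/13) / (18/13) = 9.5.

9.5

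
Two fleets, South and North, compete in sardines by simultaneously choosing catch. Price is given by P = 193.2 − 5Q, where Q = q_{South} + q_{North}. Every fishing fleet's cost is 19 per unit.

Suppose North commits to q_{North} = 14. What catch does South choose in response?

Fishing fleet South's profit: π = q_{South}(193.2 − 5(q_{South} + q_{North})) − 19q_{South}.
∂π/∂q_{South} = 174.2 − 10q_{South} − 5q_{North} = 0, so q_{South} = 17.42 − 0.5q_{North}.
At q_{North} = 14: q_{South} = 17.42 − 0.5·14 = 10.42.

10.42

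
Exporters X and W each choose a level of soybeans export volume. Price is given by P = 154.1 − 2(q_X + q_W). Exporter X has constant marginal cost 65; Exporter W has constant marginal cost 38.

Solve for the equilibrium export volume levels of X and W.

10.35, 23.85

Exporter X's profit: π = q_X(154.1 − 2(q_X + q_W)) − 65q_X.
∂π/∂q_X = 89.1 − 4q_X − 2q_W = 0, so q_X = 22.275 − 0.5q_W.
By the same steps for W: q_W = 29.025 − 0.5q_X.
Plugging q_W into X's best response: q_X = 22.275 − 0.5(29.025 − 0.5q_X) ⇒ 0.75q_X = 7.7625, so q_X = 10.35.
Then q_W = 29.025 − 0.5·10.35 = 23.85.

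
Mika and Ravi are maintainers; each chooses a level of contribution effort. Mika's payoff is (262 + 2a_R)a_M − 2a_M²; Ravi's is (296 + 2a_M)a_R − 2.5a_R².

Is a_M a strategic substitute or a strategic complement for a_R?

Expanding Mika's payoff: 262a_M + 2a_Ra_M − 2a_M².
∂π/∂a_M = 262 + 2a_R − 4a_M = 0, so a_M = 65.5 + 0.5a_R.
The best-response slope da_M/da_R = 0.5 > 0: the reaction function is upward-sloping, so the choices are strategic complements.

strategic complements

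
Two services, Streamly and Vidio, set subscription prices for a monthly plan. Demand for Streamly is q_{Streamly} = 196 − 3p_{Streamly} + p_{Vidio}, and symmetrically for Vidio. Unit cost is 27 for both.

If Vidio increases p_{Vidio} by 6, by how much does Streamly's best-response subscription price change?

1

Streamly's profit: π = (p_{Streamly} − 27)(196 − 3p_{Streamly} + p_{Vidio}).
∂π/∂p_{Streamly} = 277 − 6p_{Streamly} + p_{Vidio} = 0 ⇒ p_{Streamly} = 277/6 + (1/6)p_{Vidio}.
The reaction-function slope is 1/6, so a 6-unit rise in p_{Vidio} moves p_{Streamly} by 1/6 × 6 = 1. Streamly's best response rises — the actions are strategic complements.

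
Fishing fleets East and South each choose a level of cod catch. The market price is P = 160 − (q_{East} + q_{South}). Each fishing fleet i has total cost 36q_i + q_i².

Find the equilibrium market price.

110.4

Fishing fleet East's profit: π = q_{East}(160 − (q_{East} + q_{South})) − 36q_{East} − q_{East}².
∂π/∂q_{East} = 124 − 4q_{East} − q_{South} = 0, so q_{East} = 31 − 0.25q_{South}.
Setting q_{East} = q_{South} in the reaction function: q_{East} = 31 − 0.25q_{East}, so q_{East} = 31 / 1.25 = 24.8.
Equilibrium price: P = 160 − 49.6 = 110.4.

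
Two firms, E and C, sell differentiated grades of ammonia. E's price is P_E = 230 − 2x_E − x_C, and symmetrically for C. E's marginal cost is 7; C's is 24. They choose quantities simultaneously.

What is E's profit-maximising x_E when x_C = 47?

44

Firm E's profit: π = x_E(230 − 2x_E − x_C) − 7x_E.
∂π/∂x_E = 223 − 4x_E − x_C = 0 ⇒ x_E = 55.75 − 0.25x_C.
At x_C = 47: x_E = 55.75 − 0.25·47 = 44.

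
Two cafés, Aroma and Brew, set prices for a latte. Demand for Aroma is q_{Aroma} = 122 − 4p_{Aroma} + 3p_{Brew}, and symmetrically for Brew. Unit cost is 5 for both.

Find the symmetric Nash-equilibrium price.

28.4

Aroma's profit: π = (p_{Aroma} − 5)(122 − 4p_{Aroma} + 3p_{Brew}).
∂π/∂p_{Aroma} = 142 − 8p_{Aroma} + 3p_{Brew} = 0 ⇒ p_{Aroma} = 17.75 + 0.375p_{Brew}.
The game is symmetric, so in equilibrium p_{Brew} = p_{Aroma}: the reaction function gives 0.625p_{Aroma} = 17.75, hence p_{Aroma} = 28.4.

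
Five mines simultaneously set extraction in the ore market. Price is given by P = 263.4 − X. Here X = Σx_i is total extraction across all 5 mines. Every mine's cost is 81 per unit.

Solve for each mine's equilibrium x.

A representative mine's profit is π_i = x_i(263.4 − X) − 81x_i, with X = x_i + Σ_{j≠i} x_j.
First-order condition: 182.4 − 2x_i − Σ_{j≠i} x_j = 0.
Imposing symmetry (x_j = x for all j) turns Σ_{j≠i} x_j into 4x, so 182.4 = 6x and x = 30.4.

30.4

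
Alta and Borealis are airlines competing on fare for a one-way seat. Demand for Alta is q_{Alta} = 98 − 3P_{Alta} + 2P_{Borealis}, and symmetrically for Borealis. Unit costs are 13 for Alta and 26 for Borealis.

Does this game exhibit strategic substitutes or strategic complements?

Alta's profit: π = (P_{Alta} − 13)(98 − 3P_{Alta} + 2P_{Borealis}).
∂π/∂P_{Alta} = 137 − 6P_{Alta} + 2P_{Borealis} = 0 ⇒ P_{Alta} = 137/6 + (1/3)P_{Borealis}.
The best-response slope dP_{Alta}/dP_{Borealis} = 1/3 > 0: the reaction function is upward-sloping, so the choices are strategic complements.

strategic complements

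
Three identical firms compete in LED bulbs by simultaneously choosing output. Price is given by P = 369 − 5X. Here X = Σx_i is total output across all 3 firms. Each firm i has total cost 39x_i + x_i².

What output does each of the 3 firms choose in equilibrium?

15

A representative firm's profit is π_i = x_i(369 − 5X) − 39x_i − x_i², with X = x_i + Σ_{j≠i} x_j.
First-order condition: 330 − 12x_i − 5Σ_{j≠i} x_j = 0.
In a symmetric equilibrium every firm chooses the same x, so Σ_{j≠i} x_j = 2x. The condition becomes 330 − 22x = 0, giving x = 330/22 = 15.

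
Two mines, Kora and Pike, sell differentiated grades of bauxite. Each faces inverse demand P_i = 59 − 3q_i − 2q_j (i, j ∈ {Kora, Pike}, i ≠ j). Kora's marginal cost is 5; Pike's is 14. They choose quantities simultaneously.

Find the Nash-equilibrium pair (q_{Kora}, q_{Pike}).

Mine Kora's profit: π = q_{Kora}(59 − 3q_{Kora} − 2q_{Pike}) − 5q_{Kora}.
∂π/∂q_{Kora} = 54 − 6q_{Kora} − 2q_{Pike} = 0 ⇒ q_{Kora} = 9 − (1/3)q_{Pike}.
Similarly q_{Pike} = 7.5 − (1/3)q_{Kora}.
Substituting the second reaction function into the first: q_{Kora} = 9 − (1/3)(7.5 − (1/3)q_{Kora}), which gives (8/9)q_{Kora} = 6.5 ⇒ q_{Kora} = 7.3125.
Then q_{Pike} = 7.5 − (1/3)·7.3125 = 5.0625.

7.3125, 5.0625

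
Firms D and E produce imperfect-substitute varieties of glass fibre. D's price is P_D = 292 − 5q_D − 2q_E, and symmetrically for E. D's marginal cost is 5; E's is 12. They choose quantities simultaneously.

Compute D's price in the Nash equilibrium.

Firm D's profit: π = q_D(292 − 5q_D − 2q_E) − 5q_D.
∂π/∂q_D = 287 − 10q_D − 2q_E = 0 ⇒ q_D = 28.7 − 0.2q_E.
Similarly q_E = 28 − 0.2q_D.
Plugging q_E into D's best response: q_D = 28.7 − 0.2(28 − 0.2q_D) ⇒ 0.96q_D = 23.1, so q_D = 24.0625.
Then q_E = 28 − 0.2·24.0625 = 23.1875.
P_D = 292 − 5·24.0625 − 2·23.1875 = 125.3125.

125.3125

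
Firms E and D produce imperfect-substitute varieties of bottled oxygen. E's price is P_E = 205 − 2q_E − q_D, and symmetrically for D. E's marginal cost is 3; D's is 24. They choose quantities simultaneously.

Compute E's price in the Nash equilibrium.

86.6

Firm E's profit: π = q_E(205 − 2q_E − q_D) − 3q_E.
∂π/∂q_E = 202 − 4q_E − q_D = 0 ⇒ q_E = 50.5 − 0.25q_D.
Similarly q_D = 45.25 − 0.25q_E.
Substituting the second reaction function into the first: q_E = 50.5 − 0.25(45.25 − 0.25q_E), which gives 0.9375q_E = 39.1875 ⇒ q_E = 41.8.
Then q_D = 45.25 − 0.25·41.8 = 34.8.
P_E = 205 − 2·41.8 − 34.8 = 86.6.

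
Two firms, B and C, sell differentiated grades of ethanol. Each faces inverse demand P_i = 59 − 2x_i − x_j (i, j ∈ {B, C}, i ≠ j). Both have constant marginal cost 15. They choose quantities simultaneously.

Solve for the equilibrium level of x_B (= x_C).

8.8

Firm B's profit: π = x_B(59 − 2x_B − x_C) − 15x_B.
∂π/∂x_B = 44 − 4x_B − x_C = 0 ⇒ x_B = 11 − 0.25x_C.
By symmetry x_C = x_B; substituting into the reaction function, 1.25x_B = 11 and x_B = 8.8.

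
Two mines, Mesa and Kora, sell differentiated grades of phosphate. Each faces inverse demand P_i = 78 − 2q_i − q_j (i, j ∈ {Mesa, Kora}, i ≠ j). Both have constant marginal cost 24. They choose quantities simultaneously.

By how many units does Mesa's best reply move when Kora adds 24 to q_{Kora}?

Mine Mesa's profit: π = q_{Mesa}(78 − 2q_{Mesa} − q_{Kora}) − 24q_{Mesa}.
∂π/∂q_{Mesa} = 54 − 4q_{Mesa} − q_{Kora} = 0 ⇒ q_{Mesa} = 13.5 − 0.25q_{Kora}.
The reaction-function slope is −0.25, so a 24-unit rise in q_{Kora} moves q_{Mesa} by −0.25 × 24 = −6. Mesa's best response falls — the actions are strategic substitutes.

-6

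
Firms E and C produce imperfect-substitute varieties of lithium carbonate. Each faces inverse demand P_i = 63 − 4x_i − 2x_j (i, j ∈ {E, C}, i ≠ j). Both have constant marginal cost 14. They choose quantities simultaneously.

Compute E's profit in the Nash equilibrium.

Firm E's profit: π = x_E(63 − 4x_E − 2x_C) − 14x_E.
∂π/∂x_E = 49 − 8x_E − 2x_C = 0 ⇒ x_E = 6.125 − 0.25x_C.
Setting x_E = x_C in the reaction function: x_E = 6.125 − 0.25x_E, so x_E = 6.125 / 1.25 = 4.9.
P_E = 63 − 4·4.9 − 2·4.9 = 33.6.
Profit = (33.6 − 14)·4.9 = 96.04.

96.04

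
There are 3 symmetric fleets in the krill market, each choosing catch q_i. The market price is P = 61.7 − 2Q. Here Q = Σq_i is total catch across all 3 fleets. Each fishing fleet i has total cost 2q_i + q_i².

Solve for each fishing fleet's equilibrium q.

A representative fishing fleet's profit is π_i = q_i(61.7 − 2Q) − 2q_i − q_i², with Q = q_i + Σ_{j≠i} q_j.
First-order condition: 59.7 − 6q_i − 2Σ_{j≠i} q_j = 0.
In a symmetric equilibrium every fishing fleet chooses the same q, so Σ_{j≠i} q_j = 2q. The condition becomes 59.7 − 10q = 0, giving q = 59.7/10 = 5.97.

5.97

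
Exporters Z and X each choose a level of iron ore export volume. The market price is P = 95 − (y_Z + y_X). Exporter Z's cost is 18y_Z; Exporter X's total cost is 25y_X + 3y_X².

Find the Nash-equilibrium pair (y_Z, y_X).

Exporter Z's profit: π = y_Z(95 − (y_Z + y_X)) − 18y_Z.
∂π/∂y_Z = 77 − 2y_Z − y_X = 0, so y_Z = 38.5 − 0.5y_X.
For X: ∂π/∂y_X = 70 − 8y_X − y_Z = 0 ⇒ y_X = 8.75 − 0.125y_Z.
Substituting the second reaction function into the first: y_Z = 38.5 − 0.5(8.75 − 0.125y_Z), which gives 0.9375y_Z = 34.125 ⇒ y_Z = 36.4.
Then y_X = 8.75 − 0.125·36.4 = 4.2.

36.4, 4.2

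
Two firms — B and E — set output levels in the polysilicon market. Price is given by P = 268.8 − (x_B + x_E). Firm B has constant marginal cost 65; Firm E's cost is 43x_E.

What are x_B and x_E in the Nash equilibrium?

Firm B's profit: π = x_B(268.8 − (x_B + x_E)) − 65x_B.
∂π/∂x_B = 203.8 − 2x_B − x_E = 0, so x_B = 101.9 − 0.5x_E.
By the same steps for E: x_E = 112.9 − 0.5x_B.
Solving the two reaction functions simultaneously: (1 − (−0.5)(−0.5))x_B = 101.9 − 0.5·112.9, so 0.75x_B = 45.45 and x_B = 60.6.
Then x_E = 112.9 − 0.5·60.6 = 82.6.

60.6, 82.6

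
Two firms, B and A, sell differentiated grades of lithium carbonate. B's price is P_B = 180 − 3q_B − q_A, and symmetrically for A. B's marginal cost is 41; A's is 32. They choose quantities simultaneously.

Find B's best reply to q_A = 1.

23

Firm B's profit: π = q_B(180 − 3q_B − q_A) − 41q_B.
∂π/∂q_B = 139 − 6q_B − q_A = 0 ⇒ q_B = 139/6 − (1/6)q_A.
At q_A = 1: q_B = 139/6 − (1/6)·1 = 23.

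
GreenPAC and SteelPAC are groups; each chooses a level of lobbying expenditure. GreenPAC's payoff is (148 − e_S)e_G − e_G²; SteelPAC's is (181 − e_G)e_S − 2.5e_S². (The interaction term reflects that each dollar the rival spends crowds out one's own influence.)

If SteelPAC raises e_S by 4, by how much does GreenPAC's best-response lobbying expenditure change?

-2

Expanding GreenPAC's payoff: 148e_G − e_Se_G − e_G².
∂π/∂e_G = 148 − e_S − 2e_G = 0, so e_G = 74 − 0.5e_S.
The reaction-function slope is −0.5, so a 4-unit rise in e_S moves e_G by −0.5 × 4 = −2. GreenPAC's best response falls — the actions are strategic substitutes.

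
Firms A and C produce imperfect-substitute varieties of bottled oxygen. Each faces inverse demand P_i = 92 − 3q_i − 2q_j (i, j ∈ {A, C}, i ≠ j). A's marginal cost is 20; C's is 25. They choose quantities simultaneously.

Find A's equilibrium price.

47.9375

Firm A's profit: π = q_A(92 − 3q_A − 2q_C) − 20q_A.
∂π/∂q_A = 72 − 6q_A − 2q_C = 0 ⇒ q_A = 12 − (1/3)q_C.
Similarly q_C = 67/6 − (1/3)q_A.
Plugging q_C into A's best response: q_A = 12 − (1/3)(67/6 − (1/3)q_A) ⇒ (8/9)q_A = 149/18, so q_A = 9.3125.
Then q_C = 67/6 − (1/3)·9.3125 = 8.0625.
P_A = 92 − 3·9.3125 − 2·8.0625 = 47.9375.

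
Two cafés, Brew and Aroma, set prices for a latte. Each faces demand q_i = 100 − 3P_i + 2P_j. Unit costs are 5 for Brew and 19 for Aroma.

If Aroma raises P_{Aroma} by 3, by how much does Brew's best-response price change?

1

Brew's profit: π = (P_{Brew} − 5)(100 − 3P_{Brew} + 2P_{Aroma}).
∂π/∂P_{Brew} = 115 − 6P_{Brew} + 2P_{Aroma} = 0 ⇒ P_{Brew} = 115/6 + (1/3)P_{Aroma}.
The reaction-function slope is 1/3, so a 3-unit rise in P_{Aroma} moves P_{Brew} by 1/3 × 3 = 1. Brew's best response rises — the actions are strategic complements.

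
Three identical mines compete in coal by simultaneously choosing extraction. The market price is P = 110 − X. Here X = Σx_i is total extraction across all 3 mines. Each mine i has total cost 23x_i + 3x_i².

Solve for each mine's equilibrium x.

8.7

A representative mine's profit is π_i = x_i(110 − X) − 23x_i − 3x_i², with X = x_i + Σ_{j≠i} x_j.
First-order condition: 87 − 8x_i − Σ_{j≠i} x_j = 0.
With identical mines, set every x_j = x: then 87 − 8x − 2x = 0, i.e. x = 87/10 = 8.7.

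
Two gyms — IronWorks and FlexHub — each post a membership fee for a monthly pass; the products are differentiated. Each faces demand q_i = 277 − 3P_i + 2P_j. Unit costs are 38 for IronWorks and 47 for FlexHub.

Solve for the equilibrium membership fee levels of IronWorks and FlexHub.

IronWorks's profit: π = (P_{IronWorks} − 38)(277 − 3P_{IronWorks} + 2P_{FlexHub}).
∂π/∂P_{IronWorks} = 391 − 6P_{IronWorks} + 2P_{FlexHub} = 0 ⇒ P_{IronWorks} = 391/6 + (1/3)P_{FlexHub}.
Similarly P_{FlexHub} = 209/3 + (1/3)P_{IronWorks}.
Substituting the second reaction function into the first: P_{IronWorks} = 391/6 + (1/3)(209/3 + (1/3)P_{IronWorks}), which gives (8/9)P_{IronWorks} = 1591/18 ⇒ P_{IronWorks} = 99.4375.
Then P_{FlexHub} = 209/3 + (1/3)·99.4375 = 102.8125.

99.4375, 102.8125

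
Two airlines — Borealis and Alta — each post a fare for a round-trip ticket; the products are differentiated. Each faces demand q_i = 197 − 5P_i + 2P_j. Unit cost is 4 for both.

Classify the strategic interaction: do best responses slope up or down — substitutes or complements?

Borealis's profit: π = (P_{Borealis} − 4)(197 − 5P_{Borealis} + 2P_{Alta}).
∂π/∂P_{Borealis} = 217 − 10P_{Borealis} + 2P_{Alta} = 0 ⇒ P_{Borealis} = 21.7 + 0.2P_{Alta}.
The best-response slope dP_{Borealis}/dP_{Alta} = 0.2 > 0: the reaction function is upward-sloping, so the choices are strategic complements.

strategic complements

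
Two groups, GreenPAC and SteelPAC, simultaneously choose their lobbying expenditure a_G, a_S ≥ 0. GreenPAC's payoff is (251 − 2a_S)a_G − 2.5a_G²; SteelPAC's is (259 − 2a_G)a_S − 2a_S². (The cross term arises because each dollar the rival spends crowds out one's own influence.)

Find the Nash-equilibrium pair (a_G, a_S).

Expanding GreenPAC's payoff: 251a_G − 2a_Sa_G − 2.5a_G².
∂π/∂a_G = 251 − 2a_S − 5a_G = 0, so a_G = 50.2 − 0.4a_S.
Likewise for SteelPAC: a_S = 64.75 − 0.5a_G.
Solving the two reaction functions simultaneously: (1 − (−0.4)(−0.5))a_G = 50.2 − 0.4·64.75, so 0.8a_G = 24.3 and a_G = 30.375.
Then a_S = 64.75 − 0.5·30.375 = 49.5625.

30.375, 49.5625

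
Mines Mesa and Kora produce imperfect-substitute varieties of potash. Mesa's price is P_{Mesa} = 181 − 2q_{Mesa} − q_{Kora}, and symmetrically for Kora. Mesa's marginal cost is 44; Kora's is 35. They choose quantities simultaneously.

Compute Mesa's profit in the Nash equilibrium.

1436.48

Mine Mesa's profit: π = q_{Mesa}(181 − 2q_{Mesa} − q_{Kora}) − 44q_{Mesa}.
∂π/∂q_{Mesa} = 137 − 4q_{Mesa} − q_{Kora} = 0 ⇒ q_{Mesa} = 34.25 − 0.25q_{Kora}.
Similarly q_{Kora} = 36.5 − 0.25q_{Mesa}.
Plugging q_{Kora} into Mesa's best response: q_{Mesa} = 34.25 − 0.25(36.5 − 0.25q_{Mesa}) ⇒ 0.9375q_{Mesa} = 25.125, so q_{Mesa} = 26.8.
Then q_{Kora} = 36.5 − 0.25·26.8 = 29.8.
P_{Mesa} = 181 − 2·26.8 − 29.8 = 97.6.
Profit = (97.6 − 44)·26.8 = 1436.48.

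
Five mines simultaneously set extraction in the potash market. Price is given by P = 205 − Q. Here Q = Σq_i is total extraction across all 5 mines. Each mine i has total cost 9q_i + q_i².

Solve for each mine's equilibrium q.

A representative mine's profit is π_i = q_i(205 − Q) − 9q_i − q_i², with Q = q_i + Σ_{j≠i} q_j.
First-order condition: 196 − 4q_i − Σ_{j≠i} q_j = 0.
With identical mines, set every q_j = q: then 196 − 4q − 4q = 0, i.e. q = 196/8 = 24.5.

24.5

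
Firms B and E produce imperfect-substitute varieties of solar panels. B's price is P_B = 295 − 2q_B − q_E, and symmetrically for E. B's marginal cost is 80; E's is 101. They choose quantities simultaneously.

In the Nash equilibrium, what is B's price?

168.8

Firm B's profit: π = q_B(295 − 2q_B − q_E) − 80q_B.
∂π/∂q_B = 215 − 4q_B − q_E = 0 ⇒ q_B = 53.75 − 0.25q_E.
Similarly q_E = 48.5 − 0.25q_B.
Substituting the second reaction function into the first: q_B = 53.75 − 0.25(48.5 − 0.25q_B), which gives 0.9375q_B = 41.625 ⇒ q_B = 44.4.
Then q_E = 48.5 − 0.25·44.4 = 37.4.
P_B = 295 − 2·44.4 − 37.4 = 168.8.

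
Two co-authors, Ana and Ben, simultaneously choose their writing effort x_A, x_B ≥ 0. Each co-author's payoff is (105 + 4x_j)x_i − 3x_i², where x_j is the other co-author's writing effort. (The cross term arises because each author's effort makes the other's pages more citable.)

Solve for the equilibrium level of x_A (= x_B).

52.5

Ana's payoff is (105 + 4x_B)x_A − 3x_A².
∂π/∂x_A = 105 + 4x_B − 6x_A = 0, so x_A = 17.5 + (2/3)x_B.
The game is symmetric, so in equilibrium x_B = x_A: the reaction function gives (1/3)x_A = 17.5, hence x_A = 52.5.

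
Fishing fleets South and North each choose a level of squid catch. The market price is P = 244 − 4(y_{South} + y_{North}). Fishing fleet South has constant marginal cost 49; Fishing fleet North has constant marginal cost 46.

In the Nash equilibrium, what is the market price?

Fishing fleet South's profit: π = y_{South}(244 − 4(y_{South} + y_{North})) − 49y_{South}.
∂π/∂y_{South} = 195 − 8y_{South} − 4y_{North} = 0, so y_{South} = 24.375 − 0.5y_{North}.
By the same steps for North: y_{North} = 24.75 − 0.5y_{South}.
Substituting the second reaction function into the first: y_{South} = 24.375 − 0.5(24.75 − 0.5y_{South}), which gives 0.75y_{South} = 12 ⇒ y_{South} = 16.
Then y_{North} = 24.75 − 0.5·16 = 16.75.
Equilibrium price: P = 244 − 4·32.75 = 113.

113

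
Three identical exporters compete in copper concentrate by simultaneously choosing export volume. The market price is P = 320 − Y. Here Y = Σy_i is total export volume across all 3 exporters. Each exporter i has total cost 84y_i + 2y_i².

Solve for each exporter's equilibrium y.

29.5

A representative exporter's profit is π_i = y_i(320 − Y) − 84y_i − 2y_i², with Y = y_i + Σ_{j≠i} y_j.
First-order condition: 236 − 6y_i − Σ_{j≠i} y_j = 0.
Imposing symmetry (y_j = y for all j) turns Σ_{j≠i} y_j into 2y, so 236 = 8y and y = 29.5.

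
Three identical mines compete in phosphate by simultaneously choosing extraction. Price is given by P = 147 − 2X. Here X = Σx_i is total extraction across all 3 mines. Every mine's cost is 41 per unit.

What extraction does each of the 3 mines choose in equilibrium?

13.25

A representative mine's profit is π_i = x_i(147 − 2X) − 41x_i, with X = x_i + Σ_{j≠i} x_j.
First-order condition: 106 − 4x_i − 2Σ_{j≠i} x_j = 0.
In a symmetric equilibrium every mine chooses the same x, so Σ_{j≠i} x_j = 2x. The condition becomes 106 − 8x = 0, giving x = 106/8 = 13.25.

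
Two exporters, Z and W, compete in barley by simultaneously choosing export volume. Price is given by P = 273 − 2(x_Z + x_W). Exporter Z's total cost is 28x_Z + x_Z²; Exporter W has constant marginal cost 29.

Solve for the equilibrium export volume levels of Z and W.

24.6, 48.7

Exporter Z's profit: π = x_Z(273 − 2(x_Z + x_W)) − 28x_Z − x_Z².
∂π/∂x_Z = 245 − 6x_Z − 2x_W = 0, so x_Z = 245/6 − (1/3)x_W.
For W: ∂π/∂x_W = 244 − 4x_W − 2x_Z = 0 ⇒ x_W = 61 − 0.5x_Z.
Plugging x_W into Z's best response: x_Z = 245/6 − (1/3)(61 − 0.5x_Z) ⇒ (5/6)x_Z = 20.5, so x_Z = 24.6.
Then x_W = 61 − 0.5·24.6 = 48.7.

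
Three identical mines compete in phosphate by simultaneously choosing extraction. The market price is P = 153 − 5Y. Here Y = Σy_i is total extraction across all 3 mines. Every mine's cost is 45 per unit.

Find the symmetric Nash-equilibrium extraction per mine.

5.4

A representative mine's profit is π_i = y_i(153 − 5Y) − 45y_i, with Y = y_i + Σ_{j≠i} y_j.
First-order condition: 108 − 10y_i − 5Σ_{j≠i} y_j = 0.
In a symmetric equilibrium every mine chooses the same y, so Σ_{j≠i} y_j = 2y. The condition becomes 108 − 20y = 0, giving y = 108/20 = 5.4.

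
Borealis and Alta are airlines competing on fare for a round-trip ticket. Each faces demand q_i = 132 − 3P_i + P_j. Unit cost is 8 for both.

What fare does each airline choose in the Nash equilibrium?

Borealis's profit: π = (P_{Borealis} − 8)(132 − 3P_{Borealis} + P_{Alta}).
∂π/∂P_{Borealis} = 156 − 6P_{Borealis} + P_{Alta} = 0 ⇒ P_{Borealis} = 26 + (1/6)P_{Alta}.
By symmetry P_{Alta} = P_{Borealis}; substituting into the reaction function, (5/6)P_{Borealis} = 26 and P_{Borealis} = 31.2.

31.2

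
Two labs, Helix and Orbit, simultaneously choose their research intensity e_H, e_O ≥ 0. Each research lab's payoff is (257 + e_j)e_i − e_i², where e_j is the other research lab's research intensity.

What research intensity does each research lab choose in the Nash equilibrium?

Helix's payoff is (257 + e_O)e_H − e_H².
∂π/∂e_H = 257 + e_O − 2e_H = 0, so e_H = 128.5 + 0.5e_O.
By symmetry e_O = e_H; substituting into the reaction function, 0.5e_H = 128.5 and e_H = 257.

257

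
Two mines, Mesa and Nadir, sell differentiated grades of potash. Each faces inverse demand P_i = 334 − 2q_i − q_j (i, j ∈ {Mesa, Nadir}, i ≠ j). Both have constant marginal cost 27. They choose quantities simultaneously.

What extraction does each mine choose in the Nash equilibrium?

Mine Mesa's profit: π = q_{Mesa}(334 − 2q_{Mesa} − q_{Nadir}) − 27q_{Mesa}.
∂π/∂q_{Mesa} = 307 − 4q_{Mesa} − q_{Nadir} = 0 ⇒ q_{Mesa} = 76.75 − 0.25q_{Nadir}.
The game is symmetric, so in equilibrium q_{Nadir} = q_{Mesa}: the reaction function gives 1.25q_{Mesa} = 76.75, hence q_{Mesa} = 61.4.

61.4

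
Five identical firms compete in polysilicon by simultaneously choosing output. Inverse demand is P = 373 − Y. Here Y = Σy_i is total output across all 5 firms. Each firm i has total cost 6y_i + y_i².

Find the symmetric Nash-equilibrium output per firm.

A representative firm's profit is π_i = y_i(373 − Y) − 6y_i − y_i², with Y = y_i + Σ_{j≠i} y_j.
First-order condition: 367 − 4y_i − Σ_{j≠i} y_j = 0.
With identical firms, set every y_j = y: then 367 − 4y − 4y = 0, i.e. y = 367/8 = 45.875.

45.875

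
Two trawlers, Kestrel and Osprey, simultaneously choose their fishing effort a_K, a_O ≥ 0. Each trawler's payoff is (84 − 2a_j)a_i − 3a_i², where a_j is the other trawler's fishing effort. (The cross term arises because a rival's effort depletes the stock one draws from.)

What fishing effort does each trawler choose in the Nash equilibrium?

Kestrel's payoff is (84 − 2a_O)a_K − 3a_K².
∂π/∂a_K = 84 − 2a_O − 6a_K = 0, so a_K = 14 − (1/3)a_O.
By symmetry a_O = a_K; substituting into the reaction function, (4/3)a_K = 14 and a_K = 10.5.

10.5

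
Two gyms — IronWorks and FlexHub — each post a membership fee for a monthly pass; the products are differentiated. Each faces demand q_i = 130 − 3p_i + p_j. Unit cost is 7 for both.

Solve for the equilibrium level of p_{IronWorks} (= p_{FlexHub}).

IronWorks's profit: π = (p_{IronWorks} − 7)(130 − 3p_{IronWorks} + p_{FlexHub}).
∂π/∂p_{IronWorks} = 151 − 6p_{IronWorks} + p_{FlexHub} = 0 ⇒ p_{IronWorks} = 151/6 + (1/6)p_{FlexHub}.
By symmetry p_{FlexHub} = p_{IronWorks}; substituting into the reaction function, (5/6)p_{IronWorks} = 151/6 and p_{IronWorks} = 30.2.

30.2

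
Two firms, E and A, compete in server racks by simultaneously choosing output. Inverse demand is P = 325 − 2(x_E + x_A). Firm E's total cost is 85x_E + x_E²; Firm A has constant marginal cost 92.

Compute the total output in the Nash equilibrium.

Firm E's profit: π = x_E(325 − 2(x_E + x_A)) − 85x_E − x_E².
∂π/∂x_E = 240 − 6x_E − 2x_A = 0, so x_E = 40 − (1/3)x_A.
For A: ∂π/∂x_A = 233 − 4x_A − 2x_E = 0 ⇒ x_A = 58.25 − 0.5x_E.
Substituting the second reaction function into the first: x_E = 40 − (1/3)(58.25 − 0.5x_E), which gives (5/6)x_E = 247/12 ⇒ x_E = 24.7.
Then x_A = 58.25 − 0.5·24.7 = 45.9.
Total output: 24.7 + 45.9 = 70.6.

70.6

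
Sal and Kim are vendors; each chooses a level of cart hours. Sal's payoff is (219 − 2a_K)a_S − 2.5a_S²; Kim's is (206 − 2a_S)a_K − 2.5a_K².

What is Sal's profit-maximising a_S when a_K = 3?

Expanding Sal's payoff: 219a_S − 2a_Ka_S − 2.5a_S².
∂π/∂a_S = 219 − 2a_K − 5a_S = 0, so a_S = 43.8 − 0.4a_K.
At a_K = 3: a_S = 43.8 − 0.4·3 = 42.6.

42.6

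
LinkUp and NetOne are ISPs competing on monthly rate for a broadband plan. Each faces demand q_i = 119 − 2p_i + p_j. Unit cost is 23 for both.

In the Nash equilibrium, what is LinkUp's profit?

LinkUp's profit: π = (p_{LinkUp} − 23)(119 − 2p_{LinkUp} + p_{NetOne}).
∂π/∂p_{LinkUp} = 165 − 4p_{LinkUp} + p_{NetOne} = 0 ⇒ p_{LinkUp} = 41.25 + 0.25p_{NetOne}.
Setting p_{LinkUp} = p_{NetOne} in the reaction function: p_{LinkUp} = 41.25 + 0.25p_{LinkUp}, so p_{LinkUp} = 41.25 / 0.75 = 55.
q_{LinkUp} = 119 − 2·55 + 55 = 64.
Profit = (55 − 23)·64 = 2048.

2048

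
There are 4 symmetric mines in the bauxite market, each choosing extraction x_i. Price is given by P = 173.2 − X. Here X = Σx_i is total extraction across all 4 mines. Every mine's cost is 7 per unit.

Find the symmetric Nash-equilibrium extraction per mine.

A representative mine's profit is π_i = x_i(173.2 − X) − 7x_i, with X = x_i + Σ_{j≠i} x_j.
First-order condition: 166.2 − 2x_i − Σ_{j≠i} x_j = 0.
Imposing symmetry (x_j = x for all j) turns Σ_{j≠i} x_j into 3x, so 166.2 = 5x and x = 33.24.

33.24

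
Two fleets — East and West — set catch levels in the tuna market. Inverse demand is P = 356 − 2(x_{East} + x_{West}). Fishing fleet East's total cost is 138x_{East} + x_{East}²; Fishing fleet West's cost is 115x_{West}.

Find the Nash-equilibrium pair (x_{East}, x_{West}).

Fishing fleet East's profit: π = x_{East}(356 − 2(x_{East} + x_{West})) − 138x_{East} − x_{East}².
∂π/∂x_{East} = 218 − 6x_{East} − 2x_{West} = 0, so x_{East} = 109/3 − (1/3)x_{West}.
For West: ∂π/∂x_{West} = 241 − 4x_{West} − 2x_{East} = 0 ⇒ x_{West} = 60.25 − 0.5x_{East}.
Plugging x_{West} into East's best response: x_{East} = 109/3 − (1/3)(60.25 − 0.5x_{East}) ⇒ (5/6)x_{East} = 16.25, so x_{East} = 19.5.
Then x_{West} = 60.25 − 0.5·19.5 = 50.5.

19.5, 50.5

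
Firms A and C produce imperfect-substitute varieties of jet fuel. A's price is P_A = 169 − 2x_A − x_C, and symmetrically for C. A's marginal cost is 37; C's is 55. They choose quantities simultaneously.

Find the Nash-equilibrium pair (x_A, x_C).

Firm A's profit: π = x_A(169 − 2x_A − x_C) − 37x_A.
∂π/∂x_A = 132 − 4x_A − x_C = 0 ⇒ x_A = 33 − 0.25x_C.
Similarly x_C = 28.5 − 0.25x_A.
Plugging x_C into A's best response: x_A = 33 − 0.25(28.5 − 0.25x_A) ⇒ 0.9375x_A = 25.875, so x_A = 27.6.
Then x_C = 28.5 − 0.25·27.6 = 21.6.

27.6, 21.6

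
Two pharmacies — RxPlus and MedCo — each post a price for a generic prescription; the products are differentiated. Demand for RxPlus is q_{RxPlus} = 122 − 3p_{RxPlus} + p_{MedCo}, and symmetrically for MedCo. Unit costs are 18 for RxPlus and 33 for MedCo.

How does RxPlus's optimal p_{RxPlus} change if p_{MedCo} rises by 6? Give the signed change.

1

RxPlus's profit: π = (p_{RxPlus} − 18)(122 − 3p_{RxPlus} + p_{MedCo}).
∂π/∂p_{RxPlus} = 176 − 6p_{RxPlus} + p_{MedCo} = 0 ⇒ p_{RxPlus} = 88/3 + (1/6)p_{MedCo}.
The reaction-function slope is 1/6, so a 6-unit rise in p_{MedCo} moves p_{RxPlus} by 1/6 × 6 = 1. RxPlus's best response rises — the actions are strategic complements.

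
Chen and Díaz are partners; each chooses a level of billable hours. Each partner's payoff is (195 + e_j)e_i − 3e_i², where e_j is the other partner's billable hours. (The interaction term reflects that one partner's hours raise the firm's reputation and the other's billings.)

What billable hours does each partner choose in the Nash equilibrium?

39

Chen's payoff is (195 + e_D)e_C − 3e_C².
∂π/∂e_C = 195 + e_D − 6e_C = 0, so e_C = 32.5 + (1/6)e_D.
Setting e_C = e_D in the reaction function: e_C = 32.5 + (1/6)e_C, so e_C = 32.5 / (5/6) = 39.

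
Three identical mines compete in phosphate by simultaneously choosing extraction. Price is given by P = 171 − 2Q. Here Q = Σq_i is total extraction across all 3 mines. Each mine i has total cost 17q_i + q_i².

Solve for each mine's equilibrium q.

A representative mine's profit is π_i = q_i(171 − 2Q) − 17q_i − q_i², with Q = q_i + Σ_{j≠i} q_j.
First-order condition: 154 − 6q_i − 2Σ_{j≠i} q_j = 0.
With identical mines, set every q_j = q: then 154 − 6q − 4q = 0, i.e. q = 154/10 = 15.4.

15.4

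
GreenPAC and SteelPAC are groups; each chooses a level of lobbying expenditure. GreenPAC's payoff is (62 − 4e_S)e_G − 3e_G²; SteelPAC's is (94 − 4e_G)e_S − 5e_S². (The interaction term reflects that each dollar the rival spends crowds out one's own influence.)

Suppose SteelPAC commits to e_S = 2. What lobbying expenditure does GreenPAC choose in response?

9

Expanding GreenPAC's payoff: 62e_G − 4e_Se_G − 3e_G².
∂π/∂e_G = 62 − 4e_S − 6e_G = 0, so e_G = 31/3 − (2/3)e_S.
At e_S = 2: e_G = 31/3 − (2/3)·2 = 9.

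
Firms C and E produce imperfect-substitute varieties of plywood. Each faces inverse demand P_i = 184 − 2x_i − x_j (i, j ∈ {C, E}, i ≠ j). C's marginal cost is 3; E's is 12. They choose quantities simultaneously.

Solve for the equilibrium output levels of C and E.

36.8, 33.8

Firm C's profit: π = x_C(184 − 2x_C − x_E) − 3x_C.
∂π/∂x_C = 181 − 4x_C − x_E = 0 ⇒ x_C = 45.25 − 0.25x_E.
Similarly x_E = 43 − 0.25x_C.
Plugging x_E into C's best response: x_C = 45.25 − 0.25(43 − 0.25x_C) ⇒ 0.9375x_C = 34.5, so x_C = 36.8.
Then x_E = 43 − 0.25·36.8 = 33.8.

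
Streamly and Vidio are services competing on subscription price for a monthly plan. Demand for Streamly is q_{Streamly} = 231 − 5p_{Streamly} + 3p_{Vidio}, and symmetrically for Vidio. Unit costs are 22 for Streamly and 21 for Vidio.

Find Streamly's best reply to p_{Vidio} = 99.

Streamly's profit: π = (p_{Streamly} − 22)(231 − 5p_{Streamly} + 3p_{Vidio}).
∂π/∂p_{Streamly} = 341 − 10p_{Streamly} + 3p_{Vidio} = 0 ⇒ p_{Streamly} = 34.1 + 0.3p_{Vidio}.
At p_{Vidio} = 99: p_{Streamly} = 34.1 + 0.3·99 = 63.8.

63.8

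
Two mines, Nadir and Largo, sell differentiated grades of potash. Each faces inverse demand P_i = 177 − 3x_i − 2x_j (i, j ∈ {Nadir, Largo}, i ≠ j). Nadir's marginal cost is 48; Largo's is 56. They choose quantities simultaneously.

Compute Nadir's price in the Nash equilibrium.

97.875

Mine Nadir's profit: π = x_{Nadir}(177 − 3x_{Nadir} − 2x_{Largo}) − 48x_{Nadir}.
∂π/∂x_{Nadir} = 129 − 6x_{Nadir} − 2x_{Largo} = 0 ⇒ x_{Nadir} = 21.5 − (1/3)x_{Largo}.
Similarly x_{Largo} = 121/6 − (1/3)x_{Nadir}.
Substituting the second reaction function into the first: x_{Nadir} = 21.5 − (1/3)(121/6 − (1/3)x_{Nadir}), which gives (8/9)x_{Nadir} = 133/9 ⇒ x_{Nadir} = 16.625.
Then x_{Largo} = 121/6 − (1/3)·16.625 = 14.625.
P_{Nadir} = 177 − 3·16.625 − 2·14.625 = 97.875.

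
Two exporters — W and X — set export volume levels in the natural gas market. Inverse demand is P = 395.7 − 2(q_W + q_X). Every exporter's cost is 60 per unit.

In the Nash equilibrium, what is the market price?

Exporter W's profit: π = q_W(395.7 − 2(q_W + q_X)) − 60q_W.
∂π/∂q_W = 335.7 − 4q_W − 2q_X = 0, so q_W = 83.925 − 0.5q_X.
The game is symmetric, so in equilibrium q_X = q_W: the reaction function gives 1.5q_W = 83.925, hence q_W = 55.95.
Equilibrium price: P = 395.7 − 2·111.9 = 171.9.

171.9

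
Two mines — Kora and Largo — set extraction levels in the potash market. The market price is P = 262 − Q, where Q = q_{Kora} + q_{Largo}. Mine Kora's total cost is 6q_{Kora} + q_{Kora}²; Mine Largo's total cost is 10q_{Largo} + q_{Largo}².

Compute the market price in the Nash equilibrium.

160.4

Mine Kora's profit: π = q_{Kora}(262 − (q_{Kora} + q_{Largo})) − 6q_{Kora} − q_{Kora}².
∂π/∂q_{Kora} = 256 − 4q_{Kora} − q_{Largo} = 0, so q_{Kora} = 64 − 0.25q_{Largo}.
By the same steps for Largo: q_{Largo} = 63 − 0.25q_{Kora}.
Substituting the second reaction function into the first: q_{Kora} = 64 − 0.25(63 − 0.25q_{Kora}), which gives 0.9375q_{Kora} = 48.25 ⇒ q_{Kora} = 772/15.
Then q_{Largo} = 63 − 0.25·(772/15) = 752/15.
Equilibrium price: P = 262 − 101.6 = 160.4.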